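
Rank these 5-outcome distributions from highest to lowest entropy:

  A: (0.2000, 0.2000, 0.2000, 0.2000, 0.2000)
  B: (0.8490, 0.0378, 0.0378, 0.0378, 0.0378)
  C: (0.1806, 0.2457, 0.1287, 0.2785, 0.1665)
A > C > B

Key insight: Entropy is maximized by uniform distributions and minimized by concentrated distributions.

- Uniform distributions have maximum entropy log₂(5) = 2.3219 bits
- The more "peaked" or concentrated a distribution, the lower its entropy

Entropies:
  H(A) = 2.3219 bits
  H(B) = 0.9143 bits
  H(C) = 2.2685 bits

Ranking: A > C > B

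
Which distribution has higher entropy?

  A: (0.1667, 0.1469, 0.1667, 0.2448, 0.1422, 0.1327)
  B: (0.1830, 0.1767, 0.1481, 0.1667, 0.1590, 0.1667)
B

Both distributions are close to uniform, making this a harder comparison.

H(A) = 2.5520 bits
H(B) = 2.5816 bits

The distribution closer to uniform has higher entropy.
Answer: B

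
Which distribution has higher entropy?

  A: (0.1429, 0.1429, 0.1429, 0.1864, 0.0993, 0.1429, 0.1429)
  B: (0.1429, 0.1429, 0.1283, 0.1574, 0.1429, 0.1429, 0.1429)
B

Both distributions are close to uniform, making this a harder comparison.

H(A) = 2.7879 bits
H(B) = 2.8052 bits

The distribution closer to uniform has higher entropy.
Answer: B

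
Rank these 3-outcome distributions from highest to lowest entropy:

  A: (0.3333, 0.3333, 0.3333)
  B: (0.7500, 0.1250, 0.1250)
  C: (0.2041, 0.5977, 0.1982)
A > C > B

Key insight: Entropy is maximized by uniform distributions and minimized by concentrated distributions.

- Uniform distributions have maximum entropy log₂(3) = 1.5850 bits
- The more "peaked" or concentrated a distribution, the lower its entropy

Entropies:
  H(A) = 1.5850 bits
  H(B) = 1.0613 bits
  H(C) = 1.3746 bits

Ranking: A > C > B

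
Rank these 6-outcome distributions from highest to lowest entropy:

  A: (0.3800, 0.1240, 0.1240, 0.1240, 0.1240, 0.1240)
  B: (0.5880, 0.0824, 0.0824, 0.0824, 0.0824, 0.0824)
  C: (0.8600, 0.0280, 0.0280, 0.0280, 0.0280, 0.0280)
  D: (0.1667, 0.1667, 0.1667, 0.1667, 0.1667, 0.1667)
D > A > B > C

Key insight: Entropy is maximized by uniform distributions and minimized by concentrated distributions.

Entropies:
  H(A) = 2.3976 bits
  H(B) = 1.9342 bits
  H(C) = 0.9093 bits
  H(D) = 2.5850 bits

Ranking: D > A > B > C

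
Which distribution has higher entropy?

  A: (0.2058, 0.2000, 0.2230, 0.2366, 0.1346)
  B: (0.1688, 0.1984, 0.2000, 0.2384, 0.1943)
B

Both distributions are close to uniform, making this a harder comparison.

H(A) = 2.2979 bits
H(B) = 2.3131 bits

The distribution closer to uniform has higher entropy.
Answer: B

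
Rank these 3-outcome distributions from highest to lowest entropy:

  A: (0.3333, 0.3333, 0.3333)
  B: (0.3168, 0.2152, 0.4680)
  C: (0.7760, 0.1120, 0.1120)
A > B > C

Key insight: Entropy is maximized by uniform distributions and minimized by concentrated distributions.

- Uniform distributions have maximum entropy log₂(3) = 1.5850 bits
- The more "peaked" or concentrated a distribution, the lower its entropy

Entropies:
  H(A) = 1.5850 bits
  H(B) = 1.5150 bits
  H(C) = 0.9914 bits

Ranking: A > B > C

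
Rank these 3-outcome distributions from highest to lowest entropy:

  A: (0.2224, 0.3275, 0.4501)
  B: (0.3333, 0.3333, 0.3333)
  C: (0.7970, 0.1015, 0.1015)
B > A > C

Key insight: Entropy is maximized by uniform distributions and minimized by concentrated distributions.

- Uniform distributions have maximum entropy log₂(3) = 1.5850 bits
- The more "peaked" or concentrated a distribution, the lower its entropy

Entropies:
  H(A) = 1.5281 bits
  H(B) = 1.5850 bits
  H(C) = 0.9309 bits

Ranking: B > A > C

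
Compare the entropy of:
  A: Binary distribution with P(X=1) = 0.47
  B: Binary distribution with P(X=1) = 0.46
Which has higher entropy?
A

For binary distributions, entropy is maximized at p=0.5 and decreases as p moves toward 0 or 1.

H(A) = H(0.47) = 0.9974 bits
H(B) = H(0.46) = 0.9954 bits

Distribution A (p=0.47) is closer to uniform (p=0.5), so it has higher entropy.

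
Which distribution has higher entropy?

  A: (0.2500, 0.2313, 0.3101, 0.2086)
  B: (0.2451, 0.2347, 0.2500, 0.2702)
B

Both distributions are close to uniform, making this a harder comparison.

H(A) = 1.9840 bits
H(B) = 1.9981 bits

The distribution closer to uniform has higher entropy.
Answer: B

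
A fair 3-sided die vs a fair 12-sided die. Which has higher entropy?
12-sided die

Both are uniform distributions; for uniform over n outcomes, H = log₂(n). H(3-sided) = log₂(3) = 1.585 bits and H(12-sided) = log₂(12) = 3.585 bits. More outcomes in a uniform distribution means higher entropy.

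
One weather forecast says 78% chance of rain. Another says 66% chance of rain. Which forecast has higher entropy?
66% forecast

Treat each forecast as a Bernoulli distribution. Binary entropy is maximized at p=0.5 and falls off symmetrically toward 0 or 1. The 66% forecast is closer to 50%, so it is more uncertain. H(78%) ≈ 0.760 bits, H(66%) ≈ 0.925 bits.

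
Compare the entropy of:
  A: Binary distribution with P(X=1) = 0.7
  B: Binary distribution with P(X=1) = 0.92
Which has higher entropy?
A

For binary distributions, entropy is maximized at p=0.5 and decreases as p moves toward 0 or 1.

H(A) = H(0.7) = 0.8813 bits
H(B) = H(0.92) = 0.4022 bits

Distribution A (p=0.7) is closer to uniform (p=0.5), so it has higher entropy.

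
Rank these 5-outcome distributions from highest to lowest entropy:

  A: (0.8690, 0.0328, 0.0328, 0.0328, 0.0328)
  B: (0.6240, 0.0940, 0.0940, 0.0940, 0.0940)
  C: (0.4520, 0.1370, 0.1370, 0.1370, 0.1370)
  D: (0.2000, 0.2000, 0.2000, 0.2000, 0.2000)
D > C > B > A

Key insight: Entropy is maximized by uniform distributions and minimized by concentrated distributions.

Entropies:
  H(A) = 0.8222 bits
  H(B) = 1.7072 bits
  H(C) = 2.0893 bits
  H(D) = 2.3219 bits

Ranking: D > C > B > A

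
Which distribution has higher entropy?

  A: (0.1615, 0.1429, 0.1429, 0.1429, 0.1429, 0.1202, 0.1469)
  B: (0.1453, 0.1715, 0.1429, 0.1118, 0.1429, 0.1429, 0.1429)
A

Both distributions are close to uniform, making this a harder comparison.

H(A) = 2.8028 bits
H(B) = 2.7982 bits

The distribution closer to uniform has higher entropy.
Answer: A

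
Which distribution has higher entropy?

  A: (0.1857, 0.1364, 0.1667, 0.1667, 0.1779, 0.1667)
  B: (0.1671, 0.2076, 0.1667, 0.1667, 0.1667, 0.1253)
A

Both distributions are close to uniform, making this a harder comparison.

H(A) = 2.5787 bits
H(B) = 2.5701 bits

The distribution closer to uniform has higher entropy.
Answer: A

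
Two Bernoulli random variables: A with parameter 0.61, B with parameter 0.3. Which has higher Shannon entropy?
A

For binary distributions, entropy is maximized at p=0.5 and decreases as p moves toward 0 or 1.

H(A) = H(0.61) = 0.9648 bits
H(B) = H(0.3) = 0.8813 bits

Distribution A (p=0.61) is closer to uniform (p=0.5), so it has higher entropy.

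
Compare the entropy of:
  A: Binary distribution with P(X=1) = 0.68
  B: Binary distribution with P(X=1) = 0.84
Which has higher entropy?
A

For binary distributions, entropy is maximized at p=0.5 and decreases as p moves toward 0 or 1.

H(A) = H(0.68) = 0.9044 bits
H(B) = H(0.84) = 0.6343 bits

Distribution A (p=0.68) is closer to uniform (p=0.5), so it has higher entropy.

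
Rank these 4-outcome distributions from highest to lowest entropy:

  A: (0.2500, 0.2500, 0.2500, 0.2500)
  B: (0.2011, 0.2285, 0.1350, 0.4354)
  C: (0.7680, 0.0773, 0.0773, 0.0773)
A > B > C

Key insight: Entropy is maximized by uniform distributions and minimized by concentrated distributions.

- Uniform distributions have maximum entropy log₂(4) = 2.0000 bits
- The more "peaked" or concentrated a distribution, the lower its entropy

Entropies:
  H(A) = 2.0000 bits
  H(B) = 1.8643 bits
  H(C) = 1.1492 bits

Ranking: A > B > C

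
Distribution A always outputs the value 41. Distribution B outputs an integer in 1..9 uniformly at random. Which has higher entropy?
B

A is deterministic, so H(A) = 0. B is uniform over 9 outcomes, so H(B) = log₂(9) = 3.170 bits. Any distribution with genuine randomness has higher entropy than a deterministic one.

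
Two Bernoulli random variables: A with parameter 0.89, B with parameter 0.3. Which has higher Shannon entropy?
B

For binary distributions, entropy is maximized at p=0.5 and decreases as p moves toward 0 or 1.

H(A) = H(0.89) = 0.4999 bits
H(B) = H(0.3) = 0.8813 bits

Distribution B (p=0.3) is closer to uniform (p=0.5), so it has higher entropy.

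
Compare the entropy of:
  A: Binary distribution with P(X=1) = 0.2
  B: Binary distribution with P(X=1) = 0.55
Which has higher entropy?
B

For binary distributions, entropy is maximized at p=0.5 and decreases as p moves toward 0 or 1.

H(A) = H(0.2) = 0.7219 bits
H(B) = H(0.55) = 0.9928 bits

Distribution B (p=0.55) is closer to uniform (p=0.5), so it has higher entropy.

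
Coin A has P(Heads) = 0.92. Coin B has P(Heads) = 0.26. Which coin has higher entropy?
B

For binary distributions, entropy is maximized at p=0.5 and decreases as p moves toward 0 or 1.

H(A) = H(0.92) = 0.4022 bits
H(B) = H(0.26) = 0.8267 bits

Distribution B (p=0.26) is closer to uniform (p=0.5), so it has higher entropy.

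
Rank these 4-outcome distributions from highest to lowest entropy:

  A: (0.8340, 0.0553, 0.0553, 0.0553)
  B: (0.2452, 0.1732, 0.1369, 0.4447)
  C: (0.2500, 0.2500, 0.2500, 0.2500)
C > B > A

Key insight: Entropy is maximized by uniform distributions and minimized by concentrated distributions.

- Uniform distributions have maximum entropy log₂(4) = 2.0000 bits
- The more "peaked" or concentrated a distribution, the lower its entropy

Entropies:
  H(A) = 0.9116 bits
  H(B) = 1.8480 bits
  H(C) = 2.0000 bits

Ranking: C > B > A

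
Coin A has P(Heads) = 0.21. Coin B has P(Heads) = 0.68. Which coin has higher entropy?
B

For binary distributions, entropy is maximized at p=0.5 and decreases as p moves toward 0 or 1.

H(A) = H(0.21) = 0.7415 bits
H(B) = H(0.68) = 0.9044 bits

Distribution B (p=0.68) is closer to uniform (p=0.5), so it has higher entropy.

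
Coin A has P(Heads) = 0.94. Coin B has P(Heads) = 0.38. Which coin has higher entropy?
B

For binary distributions, entropy is maximized at p=0.5 and decreases as p moves toward 0 or 1.

H(A) = H(0.94) = 0.3274 bits
H(B) = H(0.38) = 0.9580 bits

Distribution B (p=0.38) is closer to uniform (p=0.5), so it has higher entropy.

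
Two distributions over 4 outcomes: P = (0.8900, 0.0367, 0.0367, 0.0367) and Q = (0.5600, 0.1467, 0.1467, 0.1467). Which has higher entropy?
Q

P is highly concentrated on one outcome (89%), making it nearly deterministic. Q spreads its mass more evenly (max 56%). The more spread-out distribution has higher entropy: H(P) ≈ 0.674 bits, H(Q) ≈ 1.687 bits.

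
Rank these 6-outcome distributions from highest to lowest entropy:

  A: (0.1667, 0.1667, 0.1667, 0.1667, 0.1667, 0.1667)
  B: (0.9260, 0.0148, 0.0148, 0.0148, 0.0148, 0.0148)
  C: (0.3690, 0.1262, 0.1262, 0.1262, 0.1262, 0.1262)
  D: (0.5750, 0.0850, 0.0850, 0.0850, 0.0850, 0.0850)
A > C > D > B

Key insight: Entropy is maximized by uniform distributions and minimized by concentrated distributions.

Entropies:
  H(A) = 2.5850 bits
  H(B) = 0.5525 bits
  H(C) = 2.4150 bits
  H(D) = 1.9705 bits

Ranking: A > C > D > B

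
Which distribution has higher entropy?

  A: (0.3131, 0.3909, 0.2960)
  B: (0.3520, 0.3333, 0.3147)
B

Both distributions are close to uniform, making this a harder comparison.

H(A) = 1.5741 bits
H(B) = 1.5835 bits

The distribution closer to uniform has higher entropy.
Answer: B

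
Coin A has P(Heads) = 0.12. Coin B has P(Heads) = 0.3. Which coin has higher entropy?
B

For binary distributions, entropy is maximized at p=0.5 and decreases as p moves toward 0 or 1.

H(A) = H(0.12) = 0.5294 bits
H(B) = H(0.3) = 0.8813 bits

Distribution B (p=0.3) is closer to uniform (p=0.5), so it has higher entropy.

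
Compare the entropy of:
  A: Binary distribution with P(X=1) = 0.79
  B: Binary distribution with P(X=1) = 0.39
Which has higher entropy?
B

For binary distributions, entropy is maximized at p=0.5 and decreases as p moves toward 0 or 1.

H(A) = H(0.79) = 0.7415 bits
H(B) = H(0.39) = 0.9648 bits

Distribution B (p=0.39) is closer to uniform (p=0.5), so it has higher entropy.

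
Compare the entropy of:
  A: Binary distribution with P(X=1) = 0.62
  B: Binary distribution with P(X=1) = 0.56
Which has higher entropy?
B

For binary distributions, entropy is maximized at p=0.5 and decreases as p moves toward 0 or 1.

H(A) = H(0.62) = 0.9580 bits
H(B) = H(0.56) = 0.9896 bits

Distribution B (p=0.56) is closer to uniform (p=0.5), so it has higher entropy.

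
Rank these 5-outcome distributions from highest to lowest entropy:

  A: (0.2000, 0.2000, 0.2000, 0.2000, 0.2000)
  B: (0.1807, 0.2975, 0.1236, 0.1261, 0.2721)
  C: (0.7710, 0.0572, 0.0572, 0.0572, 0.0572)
A > B > C

Key insight: Entropy is maximized by uniform distributions and minimized by concentrated distributions.

- Uniform distributions have maximum entropy log₂(5) = 2.3219 bits
- The more "peaked" or concentrated a distribution, the lower its entropy

Entropies:
  H(A) = 2.3219 bits
  H(B) = 2.2269 bits
  H(C) = 1.2343 bits

Ranking: A > B > C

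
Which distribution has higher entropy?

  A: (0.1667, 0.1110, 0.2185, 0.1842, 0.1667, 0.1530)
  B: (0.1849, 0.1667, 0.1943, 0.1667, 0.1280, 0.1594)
B

Both distributions are close to uniform, making this a harder comparison.

H(A) = 2.5571 bits
H(B) = 2.5732 bits

The distribution closer to uniform has higher entropy.
Answer: B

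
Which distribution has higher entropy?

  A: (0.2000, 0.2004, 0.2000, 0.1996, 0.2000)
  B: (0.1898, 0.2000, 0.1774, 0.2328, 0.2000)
A

Both distributions are close to uniform, making this a harder comparison.

H(A) = 2.3219 bits
H(B) = 2.3159 bits

The distribution closer to uniform has higher entropy.
Answer: A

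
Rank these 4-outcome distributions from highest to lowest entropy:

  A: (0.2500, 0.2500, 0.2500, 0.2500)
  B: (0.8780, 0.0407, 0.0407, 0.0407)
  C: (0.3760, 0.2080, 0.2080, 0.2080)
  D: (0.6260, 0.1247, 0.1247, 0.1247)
A > C > D > B

Key insight: Entropy is maximized by uniform distributions and minimized by concentrated distributions.

Entropies:
  H(A) = 2.0000 bits
  H(B) = 0.7284 bits
  H(C) = 1.9442 bits
  H(D) = 1.5465 bits

Ranking: A > C > D > B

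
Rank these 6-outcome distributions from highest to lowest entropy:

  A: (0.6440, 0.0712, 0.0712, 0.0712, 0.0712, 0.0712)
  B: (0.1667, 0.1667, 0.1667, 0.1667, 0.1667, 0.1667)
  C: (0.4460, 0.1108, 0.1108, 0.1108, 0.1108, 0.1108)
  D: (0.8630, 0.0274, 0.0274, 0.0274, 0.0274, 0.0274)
B > C > A > D

Key insight: Entropy is maximized by uniform distributions and minimized by concentrated distributions.

Entropies:
  H(A) = 1.7659 bits
  H(B) = 2.5850 bits
  H(C) = 2.2779 bits
  H(D) = 0.8944 bits

Ranking: B > C > A > D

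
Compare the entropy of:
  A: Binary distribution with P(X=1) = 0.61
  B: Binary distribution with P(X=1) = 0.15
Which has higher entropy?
A

For binary distributions, entropy is maximized at p=0.5 and decreases as p moves toward 0 or 1.

H(A) = H(0.61) = 0.9648 bits
H(B) = H(0.15) = 0.6098 bits

Distribution A (p=0.61) is closer to uniform (p=0.5), so it has higher entropy.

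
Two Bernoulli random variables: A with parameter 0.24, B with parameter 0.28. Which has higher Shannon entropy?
B

For binary distributions, entropy is maximized at p=0.5 and decreases as p moves toward 0 or 1.

H(A) = H(0.24) = 0.7950 bits
H(B) = H(0.28) = 0.8555 bits

Distribution B (p=0.28) is closer to uniform (p=0.5), so it has higher entropy.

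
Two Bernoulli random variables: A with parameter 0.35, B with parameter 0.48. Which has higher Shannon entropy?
B

For binary distributions, entropy is maximized at p=0.5 and decreases as p moves toward 0 or 1.

H(A) = H(0.35) = 0.9341 bits
H(B) = H(0.48) = 0.9988 bits

Distribution B (p=0.48) is closer to uniform (p=0.5), so it has higher entropy.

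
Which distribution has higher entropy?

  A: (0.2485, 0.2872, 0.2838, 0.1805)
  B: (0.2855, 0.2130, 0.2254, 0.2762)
B

Both distributions are close to uniform, making this a harder comparison.

H(A) = 1.9776 bits
H(B) = 1.9886 bits

The distribution closer to uniform has higher entropy.
Answer: B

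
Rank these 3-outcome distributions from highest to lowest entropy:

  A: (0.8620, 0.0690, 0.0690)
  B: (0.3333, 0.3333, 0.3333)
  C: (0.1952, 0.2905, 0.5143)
B > C > A

Key insight: Entropy is maximized by uniform distributions and minimized by concentrated distributions.

- Uniform distributions have maximum entropy log₂(3) = 1.5850 bits
- The more "peaked" or concentrated a distribution, the lower its entropy

Entropies:
  H(A) = 0.7170 bits
  H(B) = 1.5850 bits
  H(C) = 1.4716 bits

Ranking: B > C > A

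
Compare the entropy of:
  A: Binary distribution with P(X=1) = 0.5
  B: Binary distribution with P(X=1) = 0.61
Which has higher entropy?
A

For binary distributions, entropy is maximized at p=0.5 and decreases as p moves toward 0 or 1.

H(A) = H(0.5) = 1.0000 bits
H(B) = H(0.61) = 0.9648 bits

Distribution A (p=0.5) is closer to uniform (p=0.5), so it has higher entropy.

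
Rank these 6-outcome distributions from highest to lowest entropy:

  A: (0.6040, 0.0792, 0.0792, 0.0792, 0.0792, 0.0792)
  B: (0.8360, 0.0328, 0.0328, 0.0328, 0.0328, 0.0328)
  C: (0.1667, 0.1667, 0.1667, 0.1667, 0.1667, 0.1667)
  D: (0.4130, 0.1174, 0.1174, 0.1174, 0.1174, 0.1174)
C > D > A > B

Key insight: Entropy is maximized by uniform distributions and minimized by concentrated distributions.

Entropies:
  H(A) = 1.8880 bits
  H(B) = 1.0246 bits
  H(C) = 2.5850 bits
  H(D) = 2.3410 bits

Ranking: C > D > A > B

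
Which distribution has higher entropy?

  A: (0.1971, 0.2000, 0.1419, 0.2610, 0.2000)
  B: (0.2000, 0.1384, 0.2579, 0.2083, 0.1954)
A

Both distributions are close to uniform, making this a harder comparison.

H(A) = 2.2961 bits
H(B) = 2.2952 bits

The distribution closer to uniform has higher entropy.
Answer: A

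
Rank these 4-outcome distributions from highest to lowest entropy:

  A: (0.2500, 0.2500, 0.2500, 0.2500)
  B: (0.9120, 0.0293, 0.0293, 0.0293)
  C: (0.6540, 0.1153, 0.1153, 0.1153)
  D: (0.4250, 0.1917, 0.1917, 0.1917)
A > D > C > B

Key insight: Entropy is maximized by uniform distributions and minimized by concentrated distributions.

Entropies:
  H(A) = 2.0000 bits
  H(B) = 0.5692 bits
  H(C) = 1.4788 bits
  H(D) = 1.8951 bits

Ranking: A > D > C > B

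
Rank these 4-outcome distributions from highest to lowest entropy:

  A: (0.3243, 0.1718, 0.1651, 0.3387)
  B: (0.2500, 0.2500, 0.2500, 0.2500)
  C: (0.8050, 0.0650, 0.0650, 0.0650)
B > A > C

Key insight: Entropy is maximized by uniform distributions and minimized by concentrated distributions.

- Uniform distributions have maximum entropy log₂(4) = 2.0000 bits
- The more "peaked" or concentrated a distribution, the lower its entropy

Entropies:
  H(A) = 1.9215 bits
  H(B) = 2.0000 bits
  H(C) = 1.0209 bits

Ranking: B > A > C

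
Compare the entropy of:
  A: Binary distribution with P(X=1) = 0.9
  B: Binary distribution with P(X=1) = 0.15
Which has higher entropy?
B

For binary distributions, entropy is maximized at p=0.5 and decreases as p moves toward 0 or 1.

H(A) = H(0.9) = 0.4690 bits
H(B) = H(0.15) = 0.6098 bits

Distribution B (p=0.15) is closer to uniform (p=0.5), so it has higher entropy.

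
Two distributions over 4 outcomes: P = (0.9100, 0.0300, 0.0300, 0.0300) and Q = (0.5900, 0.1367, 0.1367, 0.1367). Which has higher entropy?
Q

P is highly concentrated on one outcome (91%), making it nearly deterministic. Q spreads its mass more evenly (max 59%). The more spread-out distribution has higher entropy: H(P) ≈ 0.579 bits, H(Q) ≈ 1.626 bits.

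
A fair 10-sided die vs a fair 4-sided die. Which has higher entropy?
10-sided die

Both are uniform distributions; for uniform over n outcomes, H = log₂(n). H(10-sided) = log₂(10) = 3.322 bits and H(4-sided) = log₂(4) = 2.000 bits. More outcomes in a uniform distribution means higher entropy.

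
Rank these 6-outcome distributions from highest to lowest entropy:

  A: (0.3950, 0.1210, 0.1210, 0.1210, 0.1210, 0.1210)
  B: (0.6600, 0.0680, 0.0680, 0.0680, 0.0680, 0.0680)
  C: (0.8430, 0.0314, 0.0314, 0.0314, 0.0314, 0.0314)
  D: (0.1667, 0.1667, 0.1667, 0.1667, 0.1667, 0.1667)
D > A > B > C

Key insight: Entropy is maximized by uniform distributions and minimized by concentrated distributions.

Entropies:
  H(A) = 2.3727 bits
  H(B) = 1.7143 bits
  H(C) = 0.9916 bits
  H(D) = 2.5850 bits

Ranking: D > A > B > C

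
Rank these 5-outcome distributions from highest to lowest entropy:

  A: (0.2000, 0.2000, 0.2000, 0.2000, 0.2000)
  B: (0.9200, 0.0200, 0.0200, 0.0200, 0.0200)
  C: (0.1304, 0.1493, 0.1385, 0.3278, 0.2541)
A > C > B

Key insight: Entropy is maximized by uniform distributions and minimized by concentrated distributions.

- Uniform distributions have maximum entropy log₂(5) = 2.3219 bits
- The more "peaked" or concentrated a distribution, the lower its entropy

Entropies:
  H(A) = 2.3219 bits
  H(B) = 0.5622 bits
  H(C) = 2.2175 bits

Ranking: A > C > B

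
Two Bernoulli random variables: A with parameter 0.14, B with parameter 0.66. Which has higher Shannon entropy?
B

For binary distributions, entropy is maximized at p=0.5 and decreases as p moves toward 0 or 1.

H(A) = H(0.14) = 0.5842 bits
H(B) = H(0.66) = 0.9248 bits

Distribution B (p=0.66) is closer to uniform (p=0.5), so it has higher entropy.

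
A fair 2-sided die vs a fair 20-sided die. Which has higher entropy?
20-sided die

Both are uniform distributions; for uniform over n outcomes, H = log₂(n). H(2-sided) = log₂(2) = 1.000 bits and H(20-sided) = log₂(20) = 4.322 bits. More outcomes in a uniform distribution means higher entropy.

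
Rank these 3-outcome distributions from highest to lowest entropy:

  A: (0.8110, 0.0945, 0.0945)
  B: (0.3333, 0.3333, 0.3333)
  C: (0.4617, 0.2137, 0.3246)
B > C > A

Key insight: Entropy is maximized by uniform distributions and minimized by concentrated distributions.

- Uniform distributions have maximum entropy log₂(3) = 1.5850 bits
- The more "peaked" or concentrated a distribution, the lower its entropy

Entropies:
  H(A) = 0.8884 bits
  H(B) = 1.5850 bits
  H(C) = 1.5175 bits

Ranking: B > C > A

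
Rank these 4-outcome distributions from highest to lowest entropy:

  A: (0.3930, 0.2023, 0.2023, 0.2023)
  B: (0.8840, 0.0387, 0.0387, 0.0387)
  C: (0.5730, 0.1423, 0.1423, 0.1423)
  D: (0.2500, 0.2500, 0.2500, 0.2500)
D > A > C > B

Key insight: Entropy is maximized by uniform distributions and minimized by concentrated distributions.

Entropies:
  H(A) = 1.9288 bits
  H(B) = 0.7016 bits
  H(C) = 1.6613 bits
  H(D) = 2.0000 bits

Ranking: D > A > C > B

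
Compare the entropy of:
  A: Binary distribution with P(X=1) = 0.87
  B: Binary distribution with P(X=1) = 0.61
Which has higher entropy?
B

For binary distributions, entropy is maximized at p=0.5 and decreases as p moves toward 0 or 1.

H(A) = H(0.87) = 0.5574 bits
H(B) = H(0.61) = 0.9648 bits

Distribution B (p=0.61) is closer to uniform (p=0.5), so it has higher entropy.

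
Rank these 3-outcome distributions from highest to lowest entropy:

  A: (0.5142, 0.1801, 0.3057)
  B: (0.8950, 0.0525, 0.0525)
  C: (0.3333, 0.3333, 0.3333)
C > A > B

Key insight: Entropy is maximized by uniform distributions and minimized by concentrated distributions.

- Uniform distributions have maximum entropy log₂(3) = 1.5850 bits
- The more "peaked" or concentrated a distribution, the lower its entropy

Entropies:
  H(A) = 1.4615 bits
  H(B) = 0.5896 bits
  H(C) = 1.5850 bits

Ranking: C > A > B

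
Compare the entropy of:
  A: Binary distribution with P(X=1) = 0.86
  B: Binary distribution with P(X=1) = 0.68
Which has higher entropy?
B

For binary distributions, entropy is maximized at p=0.5 and decreases as p moves toward 0 or 1.

H(A) = H(0.86) = 0.5842 bits
H(B) = H(0.68) = 0.9044 bits

Distribution B (p=0.68) is closer to uniform (p=0.5), so it has higher entropy.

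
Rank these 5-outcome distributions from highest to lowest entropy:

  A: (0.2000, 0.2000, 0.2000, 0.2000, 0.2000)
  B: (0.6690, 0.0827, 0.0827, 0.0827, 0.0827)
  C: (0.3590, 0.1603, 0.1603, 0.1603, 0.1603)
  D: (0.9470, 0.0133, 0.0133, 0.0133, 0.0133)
A > C > B > D

Key insight: Entropy is maximized by uniform distributions and minimized by concentrated distributions.

Entropies:
  H(A) = 2.3219 bits
  H(B) = 1.5779 bits
  H(C) = 2.2238 bits
  H(D) = 0.4050 bits

Ranking: A > C > B > D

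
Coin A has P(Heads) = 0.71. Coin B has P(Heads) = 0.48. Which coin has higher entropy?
B

For binary distributions, entropy is maximized at p=0.5 and decreases as p moves toward 0 or 1.

H(A) = H(0.71) = 0.8687 bits
H(B) = H(0.48) = 0.9988 bits

Distribution B (p=0.48) is closer to uniform (p=0.5), so it has higher entropy.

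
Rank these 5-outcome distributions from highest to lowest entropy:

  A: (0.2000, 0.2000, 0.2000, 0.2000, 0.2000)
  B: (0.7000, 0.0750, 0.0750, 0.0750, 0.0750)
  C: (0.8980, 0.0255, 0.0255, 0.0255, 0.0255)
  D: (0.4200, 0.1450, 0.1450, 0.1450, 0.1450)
A > D > B > C

Key insight: Entropy is maximized by uniform distributions and minimized by concentrated distributions.

Entropies:
  H(A) = 2.3219 bits
  H(B) = 1.4813 bits
  H(C) = 0.6793 bits
  H(D) = 2.1415 bits

Ranking: A > D > B > C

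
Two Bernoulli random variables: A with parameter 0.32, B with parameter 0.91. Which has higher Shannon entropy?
A

For binary distributions, entropy is maximized at p=0.5 and decreases as p moves toward 0 or 1.

H(A) = H(0.32) = 0.9044 bits
H(B) = H(0.91) = 0.4365 bits

Distribution A (p=0.32) is closer to uniform (p=0.5), so it has higher entropy.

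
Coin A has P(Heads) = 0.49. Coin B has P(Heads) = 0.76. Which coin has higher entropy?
A

For binary distributions, entropy is maximized at p=0.5 and decreases as p moves toward 0 or 1.

H(A) = H(0.49) = 0.9997 bits
H(B) = H(0.76) = 0.7950 bits

Distribution A (p=0.49) is closer to uniform (p=0.5), so it has higher entropy.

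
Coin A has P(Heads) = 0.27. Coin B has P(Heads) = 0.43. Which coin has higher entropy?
B

For binary distributions, entropy is maximized at p=0.5 and decreases as p moves toward 0 or 1.

H(A) = H(0.27) = 0.8415 bits
H(B) = H(0.43) = 0.9858 bits

Distribution B (p=0.43) is closer to uniform (p=0.5), so it has higher entropy.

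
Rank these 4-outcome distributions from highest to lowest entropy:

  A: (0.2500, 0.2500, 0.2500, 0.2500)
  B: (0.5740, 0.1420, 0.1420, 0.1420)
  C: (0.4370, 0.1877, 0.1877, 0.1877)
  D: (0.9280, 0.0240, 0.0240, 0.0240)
A > C > B > D

Key insight: Entropy is maximized by uniform distributions and minimized by concentrated distributions.

Entropies:
  H(A) = 2.0000 bits
  H(B) = 1.6593 bits
  H(C) = 1.8809 bits
  H(D) = 0.4875 bits

Ranking: A > C > B > D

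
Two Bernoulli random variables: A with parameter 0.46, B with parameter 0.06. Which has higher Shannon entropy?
A

For binary distributions, entropy is maximized at p=0.5 and decreases as p moves toward 0 or 1.

H(A) = H(0.46) = 0.9954 bits
H(B) = H(0.06) = 0.3274 bits

Distribution A (p=0.46) is closer to uniform (p=0.5), so it has higher entropy.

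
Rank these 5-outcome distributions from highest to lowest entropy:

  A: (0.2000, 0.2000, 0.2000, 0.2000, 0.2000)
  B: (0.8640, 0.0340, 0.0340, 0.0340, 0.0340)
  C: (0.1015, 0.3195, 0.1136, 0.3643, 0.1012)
A > C > B

Key insight: Entropy is maximized by uniform distributions and minimized by concentrated distributions.

- Uniform distributions have maximum entropy log₂(5) = 2.3219 bits
- The more "peaked" or concentrated a distribution, the lower its entropy

Entropies:
  H(A) = 2.3219 bits
  H(B) = 0.8457 bits
  H(C) = 2.0825 bits

Ranking: A > C > B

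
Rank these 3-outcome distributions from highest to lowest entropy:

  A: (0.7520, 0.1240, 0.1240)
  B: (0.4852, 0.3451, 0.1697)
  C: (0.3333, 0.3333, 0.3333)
C > B > A

Key insight: Entropy is maximized by uniform distributions and minimized by concentrated distributions.

- Uniform distributions have maximum entropy log₂(3) = 1.5850 bits
- The more "peaked" or concentrated a distribution, the lower its entropy

Entropies:
  H(A) = 1.0561 bits
  H(B) = 1.4702 bits
  H(C) = 1.5850 bits

Ranking: C > B > A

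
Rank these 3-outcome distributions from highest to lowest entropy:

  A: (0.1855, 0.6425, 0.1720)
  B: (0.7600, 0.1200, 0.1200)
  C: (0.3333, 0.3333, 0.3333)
C > A > B

Key insight: Entropy is maximized by uniform distributions and minimized by concentrated distributions.

- Uniform distributions have maximum entropy log₂(3) = 1.5850 bits
- The more "peaked" or concentrated a distribution, the lower its entropy

Entropies:
  H(A) = 1.2977 bits
  H(B) = 1.0350 bits
  H(C) = 1.5850 bits

Ranking: C > A > B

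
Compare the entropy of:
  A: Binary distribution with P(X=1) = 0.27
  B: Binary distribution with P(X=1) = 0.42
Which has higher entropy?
B

For binary distributions, entropy is maximized at p=0.5 and decreases as p moves toward 0 or 1.

H(A) = H(0.27) = 0.8415 bits
H(B) = H(0.42) = 0.9815 bits

Distribution B (p=0.42) is closer to uniform (p=0.5), so it has higher entropy.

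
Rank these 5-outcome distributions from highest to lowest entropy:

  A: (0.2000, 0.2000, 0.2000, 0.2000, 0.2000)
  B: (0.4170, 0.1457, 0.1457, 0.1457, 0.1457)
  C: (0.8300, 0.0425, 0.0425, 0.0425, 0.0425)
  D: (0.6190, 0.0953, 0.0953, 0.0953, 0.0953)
A > B > D > C

Key insight: Entropy is maximized by uniform distributions and minimized by concentrated distributions.

Entropies:
  H(A) = 2.3219 bits
  H(B) = 2.1460 bits
  H(C) = 0.9977 bits
  H(D) = 1.7207 bits

Ranking: A > B > D > C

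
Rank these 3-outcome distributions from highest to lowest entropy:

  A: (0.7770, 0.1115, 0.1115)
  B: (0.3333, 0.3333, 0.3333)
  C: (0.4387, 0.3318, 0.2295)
B > C > A

Key insight: Entropy is maximized by uniform distributions and minimized by concentrated distributions.

- Uniform distributions have maximum entropy log₂(3) = 1.5850 bits
- The more "peaked" or concentrated a distribution, the lower its entropy

Entropies:
  H(A) = 0.9886 bits
  H(B) = 1.5850 bits
  H(C) = 1.5369 bits

Ranking: B > C > A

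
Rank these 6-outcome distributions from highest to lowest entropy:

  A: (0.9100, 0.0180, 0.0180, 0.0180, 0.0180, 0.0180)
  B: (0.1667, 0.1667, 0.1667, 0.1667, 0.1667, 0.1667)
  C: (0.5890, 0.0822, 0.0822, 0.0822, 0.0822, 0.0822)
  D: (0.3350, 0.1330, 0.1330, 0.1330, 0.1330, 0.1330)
B > D > C > A

Key insight: Entropy is maximized by uniform distributions and minimized by concentrated distributions.

Entropies:
  H(A) = 0.6454 bits
  H(B) = 2.5850 bits
  H(C) = 1.9313 bits
  H(D) = 2.4640 bits

Ranking: B > D > C > A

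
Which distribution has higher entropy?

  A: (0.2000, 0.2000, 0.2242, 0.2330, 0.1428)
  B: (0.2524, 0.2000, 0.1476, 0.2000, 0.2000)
A

Both distributions are close to uniform, making this a harder comparison.

H(A) = 2.3030 bits
H(B) = 2.3019 bits

The distribution closer to uniform has higher entropy.
Answer: A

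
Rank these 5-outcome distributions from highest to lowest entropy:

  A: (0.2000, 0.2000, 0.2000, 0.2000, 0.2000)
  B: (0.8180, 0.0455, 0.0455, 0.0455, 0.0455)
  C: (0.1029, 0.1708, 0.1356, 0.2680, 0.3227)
A > C > B

Key insight: Entropy is maximized by uniform distributions and minimized by concentrated distributions.

- Uniform distributions have maximum entropy log₂(5) = 2.3219 bits
- The more "peaked" or concentrated a distribution, the lower its entropy

Entropies:
  H(A) = 2.3219 bits
  H(B) = 1.0484 bits
  H(C) = 2.1996 bits

Ranking: A > C > B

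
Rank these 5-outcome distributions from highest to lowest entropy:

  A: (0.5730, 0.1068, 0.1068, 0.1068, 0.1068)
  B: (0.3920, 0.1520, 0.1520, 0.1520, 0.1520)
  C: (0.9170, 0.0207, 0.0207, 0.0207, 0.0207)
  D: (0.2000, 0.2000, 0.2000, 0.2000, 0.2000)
D > B > A > C

Key insight: Entropy is maximized by uniform distributions and minimized by concentrated distributions.

Entropies:
  H(A) = 1.8386 bits
  H(B) = 2.1821 bits
  H(C) = 0.5787 bits
  H(D) = 2.3219 bits

Ranking: D > B > A > C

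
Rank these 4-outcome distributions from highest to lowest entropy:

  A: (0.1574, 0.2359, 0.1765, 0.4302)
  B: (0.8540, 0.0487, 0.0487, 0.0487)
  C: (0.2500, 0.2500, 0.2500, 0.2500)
C > A > B

Key insight: Entropy is maximized by uniform distributions and minimized by concentrated distributions.

- Uniform distributions have maximum entropy log₂(4) = 2.0000 bits
- The more "peaked" or concentrated a distribution, the lower its entropy

Entropies:
  H(A) = 1.8765 bits
  H(B) = 0.8311 bits
  H(C) = 2.0000 bits

Ranking: C > A > B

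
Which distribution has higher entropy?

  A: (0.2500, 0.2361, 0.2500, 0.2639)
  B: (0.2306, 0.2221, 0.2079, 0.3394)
A

Both distributions are close to uniform, making this a harder comparison.

H(A) = 1.9989 bits
H(B) = 1.9704 bits

The distribution closer to uniform has higher entropy.
Answer: A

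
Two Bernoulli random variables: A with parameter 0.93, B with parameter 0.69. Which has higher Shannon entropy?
B

For binary distributions, entropy is maximized at p=0.5 and decreases as p moves toward 0 or 1.

H(A) = H(0.93) = 0.3659 bits
H(B) = H(0.69) = 0.8932 bits

Distribution B (p=0.69) is closer to uniform (p=0.5), so it has higher entropy.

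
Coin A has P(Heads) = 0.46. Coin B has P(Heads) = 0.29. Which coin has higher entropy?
A

For binary distributions, entropy is maximized at p=0.5 and decreases as p moves toward 0 or 1.

H(A) = H(0.46) = 0.9954 bits
H(B) = H(0.29) = 0.8687 bits

Distribution A (p=0.46) is closer to uniform (p=0.5), so it has higher entropy.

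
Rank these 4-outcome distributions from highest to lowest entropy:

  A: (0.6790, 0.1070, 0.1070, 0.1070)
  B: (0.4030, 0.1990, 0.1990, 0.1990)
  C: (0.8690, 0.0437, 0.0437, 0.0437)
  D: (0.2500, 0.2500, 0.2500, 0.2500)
D > B > A > C

Key insight: Entropy is maximized by uniform distributions and minimized by concentrated distributions.

Entropies:
  H(A) = 1.4142 bits
  H(B) = 1.9189 bits
  H(C) = 0.7678 bits
  H(D) = 2.0000 bits

Ranking: D > B > A > C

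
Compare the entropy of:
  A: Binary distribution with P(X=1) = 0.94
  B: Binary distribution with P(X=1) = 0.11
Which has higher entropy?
B

For binary distributions, entropy is maximized at p=0.5 and decreases as p moves toward 0 or 1.

H(A) = H(0.94) = 0.3274 bits
H(B) = H(0.11) = 0.4999 bits

Distribution B (p=0.11) is closer to uniform (p=0.5), so it has higher entropy.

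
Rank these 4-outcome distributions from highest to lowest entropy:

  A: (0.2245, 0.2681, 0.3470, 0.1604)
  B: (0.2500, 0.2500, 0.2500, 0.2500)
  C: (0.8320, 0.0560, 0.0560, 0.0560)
B > A > C

Key insight: Entropy is maximized by uniform distributions and minimized by concentrated distributions.

- Uniform distributions have maximum entropy log₂(4) = 2.0000 bits
- The more "peaked" or concentrated a distribution, the lower its entropy

Entropies:
  H(A) = 1.9464 bits
  H(B) = 2.0000 bits
  H(C) = 0.9194 bits

Ranking: B > A > C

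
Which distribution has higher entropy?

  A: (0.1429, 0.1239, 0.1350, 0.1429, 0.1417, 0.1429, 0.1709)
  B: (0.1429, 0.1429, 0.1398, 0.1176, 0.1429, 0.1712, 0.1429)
A

Both distributions are close to uniform, making this a harder comparison.

H(A) = 2.8014 bits
H(B) = 2.8001 bits

The distribution closer to uniform has higher entropy.
Answer: A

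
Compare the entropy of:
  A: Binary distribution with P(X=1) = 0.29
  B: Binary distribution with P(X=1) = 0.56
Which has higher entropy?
B

For binary distributions, entropy is maximized at p=0.5 and decreases as p moves toward 0 or 1.

H(A) = H(0.29) = 0.8687 bits
H(B) = H(0.56) = 0.9896 bits

Distribution B (p=0.56) is closer to uniform (p=0.5), so it has higher entropy.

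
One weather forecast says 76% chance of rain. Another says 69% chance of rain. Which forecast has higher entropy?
69% forecast

Treat each forecast as a Bernoulli distribution. Binary entropy is maximized at p=0.5 and falls off symmetrically toward 0 or 1. The 69% forecast is closer to 50%, so it is more uncertain. H(76%) ≈ 0.795 bits, H(69%) ≈ 0.893 bits.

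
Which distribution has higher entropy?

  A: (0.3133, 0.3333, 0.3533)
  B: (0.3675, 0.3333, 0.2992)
A

Both distributions are close to uniform, making this a harder comparison.

H(A) = 1.5832 bits
H(B) = 1.5799 bits

The distribution closer to uniform has higher entropy.
Answer: A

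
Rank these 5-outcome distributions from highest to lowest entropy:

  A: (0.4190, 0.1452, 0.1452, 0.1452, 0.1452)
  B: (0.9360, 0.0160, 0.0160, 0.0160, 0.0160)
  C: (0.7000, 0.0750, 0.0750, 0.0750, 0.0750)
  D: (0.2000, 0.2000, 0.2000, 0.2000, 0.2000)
D > A > C > B

Key insight: Entropy is maximized by uniform distributions and minimized by concentrated distributions.

Entropies:
  H(A) = 2.1430 bits
  H(B) = 0.4711 bits
  H(C) = 1.4813 bits
  H(D) = 2.3219 bits

Ranking: D > A > C > B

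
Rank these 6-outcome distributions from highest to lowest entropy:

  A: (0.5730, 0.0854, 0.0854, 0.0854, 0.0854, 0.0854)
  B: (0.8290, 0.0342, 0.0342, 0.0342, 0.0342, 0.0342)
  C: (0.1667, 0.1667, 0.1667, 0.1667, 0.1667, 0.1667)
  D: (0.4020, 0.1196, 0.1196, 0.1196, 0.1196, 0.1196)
C > D > A > B

Key insight: Entropy is maximized by uniform distributions and minimized by concentrated distributions.

Entropies:
  H(A) = 1.9760 bits
  H(B) = 1.0570 bits
  H(C) = 2.5850 bits
  H(D) = 2.3606 bits

Ranking: C > D > A > B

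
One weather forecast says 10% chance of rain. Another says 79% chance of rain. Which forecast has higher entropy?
79% forecast

Treat each forecast as a Bernoulli distribution. Binary entropy is maximized at p=0.5 and falls off symmetrically toward 0 or 1. The 79% forecast is closer to 50%, so it is more uncertain. H(10%) ≈ 0.469 bits, H(79%) ≈ 0.741 bits.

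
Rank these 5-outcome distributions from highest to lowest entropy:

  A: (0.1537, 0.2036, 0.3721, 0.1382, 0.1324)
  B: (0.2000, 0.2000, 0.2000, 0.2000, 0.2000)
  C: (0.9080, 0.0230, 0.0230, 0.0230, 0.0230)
B > A > C

Key insight: Entropy is maximized by uniform distributions and minimized by concentrated distributions.

- Uniform distributions have maximum entropy log₂(5) = 2.3219 bits
- The more "peaked" or concentrated a distribution, the lower its entropy

Entropies:
  H(A) = 2.1942 bits
  H(B) = 2.3219 bits
  H(C) = 0.6271 bits

Ranking: B > A > C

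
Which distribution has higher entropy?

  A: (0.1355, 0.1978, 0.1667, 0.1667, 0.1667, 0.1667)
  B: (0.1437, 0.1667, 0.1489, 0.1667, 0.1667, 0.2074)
A

Both distributions are close to uniform, making this a harder comparison.

H(A) = 2.5765 bits
H(B) = 2.5745 bits

The distribution closer to uniform has higher entropy.
Answer: A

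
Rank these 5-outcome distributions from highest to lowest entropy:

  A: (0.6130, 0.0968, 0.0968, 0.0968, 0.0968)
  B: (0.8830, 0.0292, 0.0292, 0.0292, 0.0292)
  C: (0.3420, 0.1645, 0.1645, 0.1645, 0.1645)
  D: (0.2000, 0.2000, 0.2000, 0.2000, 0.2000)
D > C > A > B

Key insight: Entropy is maximized by uniform distributions and minimized by concentrated distributions.

Entropies:
  H(A) = 1.7368 bits
  H(B) = 0.7547 bits
  H(C) = 2.2427 bits
  H(D) = 2.3219 bits

Ranking: D > C > A > B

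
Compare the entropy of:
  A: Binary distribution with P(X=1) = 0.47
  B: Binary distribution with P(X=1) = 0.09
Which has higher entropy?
A

For binary distributions, entropy is maximized at p=0.5 and decreases as p moves toward 0 or 1.

H(A) = H(0.47) = 0.9974 bits
H(B) = H(0.09) = 0.4365 bits

Distribution A (p=0.47) is closer to uniform (p=0.5), so it has higher entropy.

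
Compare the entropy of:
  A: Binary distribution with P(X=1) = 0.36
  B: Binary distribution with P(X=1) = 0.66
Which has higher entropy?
A

For binary distributions, entropy is maximized at p=0.5 and decreases as p moves toward 0 or 1.

H(A) = H(0.36) = 0.9427 bits
H(B) = H(0.66) = 0.9248 bits

Distribution A (p=0.36) is closer to uniform (p=0.5), so it has higher entropy.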